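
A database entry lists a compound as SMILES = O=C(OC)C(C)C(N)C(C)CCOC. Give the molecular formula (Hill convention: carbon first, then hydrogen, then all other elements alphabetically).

C10H21NO3

Walk through each heavy atom and fill implicit hydrogens from standard valence (C 4, N 3, O 2, S 2, halogen 1):
  atom 1: O, bond orders sum to 2 (valence 2) → 0 H
  atom 2: C, bond orders sum to 4 (valence 4) → 0 H
  atom 3: O, bond orders sum to 2 (valence 2) → 0 H
  atom 4: C, bond orders sum to 1 (valence 4) → 3 H
  atom 5: C, bond orders sum to 3 (valence 4) → 1 H
  atom 6: C, bond orders sum to 1 (valence 4) → 3 H
  atom 7: C, bond orders sum to 3 (valence 4) → 1 H
  atom 8: N, bond orders sum to 1 (valence 3) → 2 H
  atom 9: C, bond orders sum to 3 (valence 4) → 1 H
  atom 10: C, bond orders sum to 1 (valence 4) → 3 H
  atom 11: C, bond orders sum to 2 (valence 4) → 2 H
  atom 12: C, bond orders sum to 2 (valence 4) → 2 H
  atom 13: O, bond orders sum to 2 (valence 2) → 0 H
  atom 14: C, bond orders sum to 1 (valence 4) → 3 H
Totals → C:10, H:21, N:1, O:3.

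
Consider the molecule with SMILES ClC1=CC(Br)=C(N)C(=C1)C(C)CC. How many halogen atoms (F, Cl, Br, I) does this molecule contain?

Halogen atoms appear at heavy-atom positions 1, 5 (1×Br, 1×Cl).
Other groups present: 1 primary amine.
Halogen count: 2.

2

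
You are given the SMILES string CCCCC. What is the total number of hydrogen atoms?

Walk through each heavy atom and fill implicit hydrogens from standard valence (C 4, N 3, O 2, S 2, halogen 1):
  atom 1: C, bond orders sum to 1 (valence 4) → 3 H
  atom 2: C, bond orders sum to 2 (valence 4) → 2 H
  atom 3: C, bond orders sum to 2 (valence 4) → 2 H
  atom 4: C, bond orders sum to 2 (valence 4) → 2 H
  atom 5: C, bond orders sum to 1 (valence 4) → 3 H
Total hydrogens: 12.

12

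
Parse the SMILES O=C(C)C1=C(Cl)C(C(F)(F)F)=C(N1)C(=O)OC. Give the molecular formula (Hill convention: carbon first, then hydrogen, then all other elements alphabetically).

Walk through each heavy atom and fill implicit hydrogens from standard valence (C 4, N 3, O 2, S 2, halogen 1):
  atom 1: O, bond orders sum to 2 (valence 2) → 0 H
  atom 2: C, bond orders sum to 4 (valence 4) → 0 H
  atom 3: C, bond orders sum to 1 (valence 4) → 3 H
  atom 4: C, bond orders sum to 4 (valence 4) → 0 H
  atom 5: C, bond orders sum to 4 (valence 4) → 0 H
  atom 6: Cl (halogen, monovalent) → 0 H
  atom 7: C, bond orders sum to 4 (valence 4) → 0 H
  atom 8: C, bond orders sum to 4 (valence 4) → 0 H
  atom 9: F (halogen, monovalent) → 0 H
  atom 10: F (halogen, monovalent) → 0 H
  atom 11: F (halogen, monovalent) → 0 H
  atom 12: C, bond orders sum to 4 (valence 4) → 0 H
  atom 13: N, bond orders sum to 2 (valence 3) → 1 H
  atom 14: C, bond orders sum to 4 (valence 4) → 0 H
  atom 15: O, bond orders sum to 2 (valence 2) → 0 H
  atom 16: O, bond orders sum to 2 (valence 2) → 0 H
  atom 17: C, bond orders sum to 1 (valence 4) → 3 H
Totals → C:9, H:7, Cl:1, F:3, N:1, O:3.

C9H7ClF3NO3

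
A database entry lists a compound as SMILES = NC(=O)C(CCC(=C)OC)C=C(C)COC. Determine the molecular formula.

C12H21NO3

Walk through each heavy atom and fill implicit hydrogens from standard valence (C 4, N 3, O 2, S 2, halogen 1):
  atom 1: N, bond orders sum to 1 (valence 3) → 2 H
  atom 2: C, bond orders sum to 4 (valence 4) → 0 H
  atom 3: O, bond orders sum to 2 (valence 2) → 0 H
  atom 4: C, bond orders sum to 3 (valence 4) → 1 H
  atom 5: C, bond orders sum to 2 (valence 4) → 2 H
  atom 6: C, bond orders sum to 2 (valence 4) → 2 H
  atom 7: C, bond orders sum to 4 (valence 4) → 0 H
  atom 8: C, bond orders sum to 2 (valence 4) → 2 H
  atom 9: O, bond orders sum to 2 (valence 2) → 0 H
  atom 10: C, bond orders sum to 1 (valence 4) → 3 H
  atom 11: C, bond orders sum to 3 (valence 4) → 1 H
  atom 12: C, bond orders sum to 4 (valence 4) → 0 H
  atom 13: C, bond orders sum to 1 (valence 4) → 3 H
  atom 14: C, bond orders sum to 2 (valence 4) → 2 H
  atom 15: O, bond orders sum to 2 (valence 2) → 0 H
  atom 16: C, bond orders sum to 1 (valence 4) → 3 H
Totals → C:12, H:21, N:1, O:3.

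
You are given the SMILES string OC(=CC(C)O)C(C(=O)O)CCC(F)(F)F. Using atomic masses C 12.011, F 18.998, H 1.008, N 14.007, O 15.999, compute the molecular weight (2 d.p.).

242.19 g/mol

First, the molecular formula is C9H13F3O4 (counting implicit H from valence).
  C: 9 × 12.011 = 108.099
  F: 3 × 18.998 = 56.994
  H: 13 × 1.008 = 13.104
  O: 4 × 15.999 = 63.996
Sum: 9×12.011 + 3×18.998 + 13×1.008 + 4×15.999 = 242.193 → 242.19 g/mol.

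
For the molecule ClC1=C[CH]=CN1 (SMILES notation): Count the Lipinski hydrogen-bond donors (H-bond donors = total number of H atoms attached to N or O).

Donors: find every N or O and count the H atoms it carries.
  atom 6 (N): bond orders sum to 2 → 1 H
Lipinski HBD = 1.

1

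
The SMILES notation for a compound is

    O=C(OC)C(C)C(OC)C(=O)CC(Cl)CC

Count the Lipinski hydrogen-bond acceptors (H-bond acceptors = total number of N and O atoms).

N atoms: 0; O atoms: 4.
Lipinski HBA = 0 + 4 = 4.

4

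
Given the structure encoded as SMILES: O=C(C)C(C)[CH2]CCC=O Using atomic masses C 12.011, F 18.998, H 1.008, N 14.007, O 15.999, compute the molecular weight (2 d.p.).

142.20 g/mol

First, the molecular formula is C8H14O2 (counting implicit H from valence).
  C: 8 × 12.011 = 96.088
  H: 14 × 1.008 = 14.112
  O: 2 × 15.999 = 31.998
Sum: 8×12.011 + 14×1.008 + 2×15.999 = 142.198 → 142.20 g/mol.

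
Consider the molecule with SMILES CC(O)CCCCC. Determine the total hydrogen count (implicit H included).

16

Walk through each heavy atom and fill implicit hydrogens from standard valence (C 4, N 3, O 2, S 2, halogen 1):
  atom 1: C, bond orders sum to 1 (valence 4) → 3 H
  atom 2: C, bond orders sum to 3 (valence 4) → 1 H
  atom 3: O, bond orders sum to 1 (valence 2) → 1 H
  atom 4: C, bond orders sum to 2 (valence 4) → 2 H
  atom 5: C, bond orders sum to 2 (valence 4) → 2 H
  atom 6: C, bond orders sum to 2 (valence 4) → 2 H
  atom 7: C, bond orders sum to 2 (valence 4) → 2 H
  atom 8: C, bond orders sum to 1 (valence 4) → 3 H
Total hydrogens: 16.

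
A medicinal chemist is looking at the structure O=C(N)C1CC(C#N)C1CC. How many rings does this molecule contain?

In SMILES, each pair of matching ring-closure digits denotes one ring-closing bond; the number of such bonds equals the number of independent rings.
Ring-closure bonds here: 1.

1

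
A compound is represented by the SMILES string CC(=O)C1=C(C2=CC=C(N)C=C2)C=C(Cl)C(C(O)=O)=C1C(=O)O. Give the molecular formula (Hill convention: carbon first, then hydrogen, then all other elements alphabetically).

Walk through each heavy atom and fill implicit hydrogens from standard valence (C 4, N 3, O 2, S 2, halogen 1):
  atom 1: C, bond orders sum to 1 (valence 4) → 3 H
  atom 2: C, bond orders sum to 4 (valence 4) → 0 H
  atom 3: O, bond orders sum to 2 (valence 2) → 0 H
  atom 4: C, bond orders sum to 4 (valence 4) → 0 H
  atom 5: C, bond orders sum to 4 (valence 4) → 0 H
  atom 6: C, bond orders sum to 4 (valence 4) → 0 H
  atom 7: C, bond orders sum to 3 (valence 4) → 1 H
  atom 8: C, bond orders sum to 3 (valence 4) → 1 H
  atom 9: C, bond orders sum to 4 (valence 4) → 0 H
  atom 10: N, bond orders sum to 1 (valence 3) → 2 H
  atom 11: C, bond orders sum to 3 (valence 4) → 1 H
  atom 12: C, bond orders sum to 3 (valence 4) → 1 H
  atom 13: C, bond orders sum to 3 (valence 4) → 1 H
  atom 14: C, bond orders sum to 4 (valence 4) → 0 H
  atom 15: Cl (halogen, monovalent) → 0 H
  atom 16: C, bond orders sum to 4 (valence 4) → 0 H
  atom 17: C, bond orders sum to 4 (valence 4) → 0 H
  atom 18: O, bond orders sum to 1 (valence 2) → 1 H
  atom 19: O, bond orders sum to 2 (valence 2) → 0 H
  atom 20: C, bond orders sum to 4 (valence 4) → 0 H
  atom 21: C, bond orders sum to 4 (valence 4) → 0 H
  atom 22: O, bond orders sum to 2 (valence 2) → 0 H
  atom 23: O, bond orders sum to 1 (valence 2) → 1 H
Totals → C:16, H:12, Cl:1, N:1, O:5.
In Hill order: C16H12ClNO5.

C16H12ClNO5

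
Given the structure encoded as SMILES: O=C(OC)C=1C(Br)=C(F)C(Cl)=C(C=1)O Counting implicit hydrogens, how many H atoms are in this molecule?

Walk through each heavy atom and fill implicit hydrogens from standard valence (C 4, N 3, O 2, S 2, halogen 1):
  atom 1: O, bond orders sum to 2 (valence 2) → 0 H
  atom 2: C, bond orders sum to 4 (valence 4) → 0 H
  atom 3: O, bond orders sum to 2 (valence 2) → 0 H
  atom 4: C, bond orders sum to 1 (valence 4) → 3 H
  atom 5: C, bond orders sum to 4 (valence 4) → 0 H
  atom 6: C, bond orders sum to 4 (valence 4) → 0 H
  atom 7: Br (halogen, monovalent) → 0 H
  atom 8: C, bond orders sum to 4 (valence 4) → 0 H
  atom 9: F (halogen, monovalent) → 0 H
  atom 10: C, bond orders sum to 4 (valence 4) → 0 H
  atom 11: Cl (halogen, monovalent) → 0 H
  atom 12: C, bond orders sum to 4 (valence 4) → 0 H
  atom 13: C, bond orders sum to 3 (valence 4) → 1 H
  atom 14: O, bond orders sum to 1 (valence 2) → 1 H
Total hydrogens: 5.

5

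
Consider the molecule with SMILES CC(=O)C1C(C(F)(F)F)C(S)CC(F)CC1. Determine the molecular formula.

Walk through each heavy atom and fill implicit hydrogens from standard valence (C 4, N 3, O 2, S 2, halogen 1):
  atom 1: C, bond orders sum to 1 (valence 4) → 3 H
  atom 2: C, bond orders sum to 4 (valence 4) → 0 H
  atom 3: O, bond orders sum to 2 (valence 2) → 0 H
  atom 4: C, bond orders sum to 3 (valence 4) → 1 H
  atom 5: C, bond orders sum to 3 (valence 4) → 1 H
  atom 6: C, bond orders sum to 4 (valence 4) → 0 H
  atom 7: F (halogen, monovalent) → 0 H
  atom 8: F (halogen, monovalent) → 0 H
  atom 9: F (halogen, monovalent) → 0 H
  atom 10: C, bond orders sum to 3 (valence 4) → 1 H
  atom 11: S, bond orders sum to 1 (valence 2) → 1 H
  atom 12: C, bond orders sum to 2 (valence 4) → 2 H
  atom 13: C, bond orders sum to 3 (valence 4) → 1 H
  atom 14: F (halogen, monovalent) → 0 H
  atom 15: C, bond orders sum to 2 (valence 4) → 2 H
  atom 16: C, bond orders sum to 2 (valence 4) → 2 H
Totals → C:10, H:14, F:4, O:1, S:1.

C10H14F4OS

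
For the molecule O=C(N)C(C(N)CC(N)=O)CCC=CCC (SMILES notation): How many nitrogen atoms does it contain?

3

Scan the SMILES for N atoms (remember two-letter symbols like Cl and Br are single atoms).
Nitrogen count: 3.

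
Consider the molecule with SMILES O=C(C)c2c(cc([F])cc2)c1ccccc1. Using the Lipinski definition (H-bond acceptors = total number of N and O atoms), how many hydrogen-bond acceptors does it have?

N atoms: 0; O atoms: 1.
Lipinski HBA = 0 + 1 = 1.

1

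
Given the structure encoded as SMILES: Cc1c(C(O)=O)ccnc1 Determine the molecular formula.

C7H7NO2

Walk through each heavy atom and fill implicit hydrogens from standard valence (C 4, N 3, O 2, S 2, halogen 1); for lowercase aromatic atoms, an aromatic c carries 1 H when it has two neighbours and 0 H with three, and aromatic n carries 0 H:
  atom 1: C, bond orders sum to 1 (valence 4) → 3 H
  atom 2: aromatic c, 3 neighbours → 0 H
  atom 3: aromatic c, 3 neighbours → 0 H
  atom 4: C, bond orders sum to 4 (valence 4) → 0 H
  atom 5: O, bond orders sum to 1 (valence 2) → 1 H
  atom 6: O, bond orders sum to 2 (valence 2) → 0 H
  atom 7: aromatic c, 2 neighbours → 1 H
  atom 8: aromatic c, 2 neighbours → 1 H
  atom 9: aromatic n, 2 neighbours → 0 H
  atom 10: aromatic c, 2 neighbours → 1 H
Totals → C:7, H:7, N:1, O:2.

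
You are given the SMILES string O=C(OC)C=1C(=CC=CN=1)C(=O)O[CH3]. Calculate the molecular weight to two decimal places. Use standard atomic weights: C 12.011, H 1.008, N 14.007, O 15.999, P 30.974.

195.17 g/mol

First, the molecular formula is C9H9NO4 (counting implicit H from valence).
  C: 9 × 12.011 = 108.099
  H: 9 × 1.008 = 9.072
  N: 1 × 14.007 = 14.007
  O: 4 × 15.999 = 63.996
Sum: 9×12.011 + 9×1.008 + 1×14.007 + 4×15.999 = 195.174 → 195.17 g/mol.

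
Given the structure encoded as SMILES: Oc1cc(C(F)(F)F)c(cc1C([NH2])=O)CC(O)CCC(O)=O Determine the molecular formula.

C13H14F3NO5

Walk through each heavy atom and fill implicit hydrogens from standard valence (C 4, N 3, O 2, S 2, halogen 1); for lowercase aromatic atoms, an aromatic c carries 1 H when it has two neighbours and 0 H with three, and aromatic n carries 0 H:
  atom 1: O, bond orders sum to 1 (valence 2) → 1 H
  atom 2: aromatic c, 3 neighbours → 0 H
  atom 3: aromatic c, 2 neighbours → 1 H
  atom 4: aromatic c, 3 neighbours → 0 H
  atom 5: C, bond orders sum to 4 (valence 4) → 0 H
  atom 6: F (halogen, monovalent) → 0 H
  atom 7: F (halogen, monovalent) → 0 H
  atom 8: F (halogen, monovalent) → 0 H
  atom 9: aromatic c, 3 neighbours → 0 H
  atom 10: aromatic c, 2 neighbours → 1 H
  atom 11: aromatic c, 3 neighbours → 0 H
  atom 12: C, bond orders sum to 4 (valence 4) → 0 H
  atom 13: N with explicit H count 2
  atom 14: O, bond orders sum to 2 (valence 2) → 0 H
  atom 15: C, bond orders sum to 2 (valence 4) → 2 H
  atom 16: C, bond orders sum to 3 (valence 4) → 1 H
  atom 17: O, bond orders sum to 1 (valence 2) → 1 H
  atom 18: C, bond orders sum to 2 (valence 4) → 2 H
  atom 19: C, bond orders sum to 2 (valence 4) → 2 H
  atom 20: C, bond orders sum to 4 (valence 4) → 0 H
  atom 21: O, bond orders sum to 1 (valence 2) → 1 H
  atom 22: O, bond orders sum to 2 (valence 2) → 0 H
Totals → C:13, H:14, F:3, N:1, O:5.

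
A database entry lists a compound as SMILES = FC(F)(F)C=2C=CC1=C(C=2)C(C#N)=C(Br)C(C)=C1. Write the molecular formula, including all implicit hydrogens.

Walk through each heavy atom and fill implicit hydrogens from standard valence (C 4, N 3, O 2, S 2, halogen 1):
  atom 1: F (halogen, monovalent) → 0 H
  atom 2: C, bond orders sum to 4 (valence 4) → 0 H
  atom 3: F (halogen, monovalent) → 0 H
  atom 4: F (halogen, monovalent) → 0 H
  atom 5: C, bond orders sum to 4 (valence 4) → 0 H
  atom 6: C, bond orders sum to 3 (valence 4) → 1 H
  atom 7: C, bond orders sum to 3 (valence 4) → 1 H
  atom 8: C, bond orders sum to 4 (valence 4) → 0 H
  atom 9: C, bond orders sum to 4 (valence 4) → 0 H
  atom 10: C, bond orders sum to 3 (valence 4) → 1 H
  atom 11: C, bond orders sum to 4 (valence 4) → 0 H
  atom 12: C, bond orders sum to 4 (valence 4) → 0 H
  atom 13: N, bond orders sum to 3 (valence 3) → 0 H
  atom 14: C, bond orders sum to 4 (valence 4) → 0 H
  atom 15: Br (halogen, monovalent) → 0 H
  atom 16: C, bond orders sum to 4 (valence 4) → 0 H
  atom 17: C, bond orders sum to 1 (valence 4) → 3 H
  atom 18: C, bond orders sum to 3 (valence 4) → 1 H
Totals → C:13, H:7, Br:1, F:3, N:1.

C13H7BrF3N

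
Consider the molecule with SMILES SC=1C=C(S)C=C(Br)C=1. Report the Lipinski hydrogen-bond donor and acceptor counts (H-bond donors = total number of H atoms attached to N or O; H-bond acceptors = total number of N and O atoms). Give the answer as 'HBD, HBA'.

0, 0

Donors: find every N or O and count the H atoms it carries.
  (no N or O atoms present)
Lipinski HBD = 0.
Acceptors: N atoms = 0, O atoms = 0 → HBA = 0.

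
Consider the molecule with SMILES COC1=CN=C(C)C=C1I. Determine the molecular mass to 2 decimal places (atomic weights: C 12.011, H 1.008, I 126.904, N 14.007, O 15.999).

249.05 g/mol

First, the molecular formula is C7H8INO (counting implicit H from valence).
  C: 7 × 12.011 = 84.077
  H: 8 × 1.008 = 8.064
  I: 1 × 126.904 = 126.904
  N: 1 × 14.007 = 14.007
  O: 1 × 15.999 = 15.999
Sum: 7×12.011 + 8×1.008 + 1×126.904 + 1×14.007 + 1×15.999 = 249.051 → 249.05 g/mol.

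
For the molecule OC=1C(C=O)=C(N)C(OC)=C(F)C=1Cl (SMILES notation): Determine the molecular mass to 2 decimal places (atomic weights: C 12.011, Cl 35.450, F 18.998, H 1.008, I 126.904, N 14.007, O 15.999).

219.60 g/mol

First, the molecular formula is C8H7ClFNO3 (counting implicit H from valence).
  C: 8 × 12.011 = 96.088
  Cl: 1 × 35.450 = 35.450
  F: 1 × 18.998 = 18.998
  H: 7 × 1.008 = 7.056
  N: 1 × 14.007 = 14.007
  O: 3 × 15.999 = 47.997
Sum: 8×12.011 + 1×35.450 + 1×18.998 + 7×1.008 + 1×14.007 + 3×15.999 = 219.596 → 219.60 g/mol.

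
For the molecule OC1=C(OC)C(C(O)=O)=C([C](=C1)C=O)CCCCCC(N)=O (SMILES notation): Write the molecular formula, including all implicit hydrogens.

Walk through each heavy atom and fill implicit hydrogens from standard valence (C 4, N 3, O 2, S 2, halogen 1):
  atom 1: O, bond orders sum to 1 (valence 2) → 1 H
  atom 2: C, bond orders sum to 4 (valence 4) → 0 H
  atom 3: C, bond orders sum to 4 (valence 4) → 0 H
  atom 4: O, bond orders sum to 2 (valence 2) → 0 H
  atom 5: C, bond orders sum to 1 (valence 4) → 3 H
  atom 6: C, bond orders sum to 4 (valence 4) → 0 H
  atom 7: C, bond orders sum to 4 (valence 4) → 0 H
  atom 8: O, bond orders sum to 1 (valence 2) → 1 H
  atom 9: O, bond orders sum to 2 (valence 2) → 0 H
  atom 10: C, bond orders sum to 4 (valence 4) → 0 H
  atom 11: C with explicit H count 0
  atom 12: C, bond orders sum to 3 (valence 4) → 1 H
  atom 13: C, bond orders sum to 3 (valence 4) → 1 H
  atom 14: O, bond orders sum to 2 (valence 2) → 0 H
  atom 15: C, bond orders sum to 2 (valence 4) → 2 H
  atom 16: C, bond orders sum to 2 (valence 4) → 2 H
  atom 17: C, bond orders sum to 2 (valence 4) → 2 H
  atom 18: C, bond orders sum to 2 (valence 4) → 2 H
  atom 19: C, bond orders sum to 2 (valence 4) → 2 H
  atom 20: C, bond orders sum to 4 (valence 4) → 0 H
  atom 21: N, bond orders sum to 1 (valence 3) → 2 H
  atom 22: O, bond orders sum to 2 (valence 2) → 0 H
Totals → C:15, H:19, N:1, O:6.

C15H19NO6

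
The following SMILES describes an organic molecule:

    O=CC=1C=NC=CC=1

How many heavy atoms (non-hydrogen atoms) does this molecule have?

Every atom symbol written in the SMILES (organic subset) is one heavy atom; implicit H are not written.
Heavy atoms by element → C:6, N:1, O:1.
Total: 8.

8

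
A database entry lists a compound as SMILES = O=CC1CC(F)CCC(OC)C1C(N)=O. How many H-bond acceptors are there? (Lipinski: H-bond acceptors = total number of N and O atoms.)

4

N atoms: 1; O atoms: 3.
Lipinski HBA = 1 + 3 = 4.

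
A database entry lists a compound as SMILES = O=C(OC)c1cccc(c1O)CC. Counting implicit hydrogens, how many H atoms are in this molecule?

12

Walk through each heavy atom and fill implicit hydrogens from standard valence (C 4, N 3, O 2, S 2, halogen 1); for lowercase aromatic atoms, an aromatic c carries 1 H when it has two neighbours and 0 H with three, and aromatic n carries 0 H:
  atom 1: O, bond orders sum to 2 (valence 2) → 0 H
  atom 2: C, bond orders sum to 4 (valence 4) → 0 H
  atom 3: O, bond orders sum to 2 (valence 2) → 0 H
  atom 4: C, bond orders sum to 1 (valence 4) → 3 H
  atom 5: aromatic c, 3 neighbours → 0 H
  atom 6: aromatic c, 2 neighbours → 1 H
  atom 7: aromatic c, 2 neighbours → 1 H
  atom 8: aromatic c, 2 neighbours → 1 H
  atom 9: aromatic c, 3 neighbours → 0 H
  atom 10: aromatic c, 3 neighbours → 0 H
  atom 11: O, bond orders sum to 1 (valence 2) → 1 H
  atom 12: C, bond orders sum to 2 (valence 4) → 2 H
  atom 13: C, bond orders sum to 1 (valence 4) → 3 H
Total hydrogens: 12.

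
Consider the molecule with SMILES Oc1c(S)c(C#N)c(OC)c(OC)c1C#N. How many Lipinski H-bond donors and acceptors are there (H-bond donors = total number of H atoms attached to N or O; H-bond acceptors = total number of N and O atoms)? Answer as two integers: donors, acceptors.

1, 5

Donors: find every N or O and count the H atoms it carries.
  atom 1 (O): bond orders sum to 1 → 1 H
  atom 7 (N): bond orders sum to 3 → 0 H
  atom 9 (O): bond orders sum to 2 → 0 H
  atom 12 (O): bond orders sum to 2 → 0 H
  atom 16 (N): bond orders sum to 3 → 0 H
Lipinski HBD = 1.
Acceptors: N atoms = 2, O atoms = 3 → HBA = 5.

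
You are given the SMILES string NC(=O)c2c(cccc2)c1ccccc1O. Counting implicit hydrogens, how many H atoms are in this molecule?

11

Walk through each heavy atom and fill implicit hydrogens from standard valence (C 4, N 3, O 2, S 2, halogen 1); for lowercase aromatic atoms, an aromatic c carries 1 H when it has two neighbours and 0 H with three, and aromatic n carries 0 H:
  atom 1: N, bond orders sum to 1 (valence 3) → 2 H
  atom 2: C, bond orders sum to 4 (valence 4) → 0 H
  atom 3: O, bond orders sum to 2 (valence 2) → 0 H
  atom 4: aromatic c, 3 neighbours → 0 H
  atom 5: aromatic c, 3 neighbours → 0 H
  atom 6: aromatic c, 2 neighbours → 1 H
  atom 7: aromatic c, 2 neighbours → 1 H
  atom 8: aromatic c, 2 neighbours → 1 H
  atom 9: aromatic c, 2 neighbours → 1 H
  atom 10: aromatic c, 3 neighbours → 0 H
  atom 11: aromatic c, 2 neighbours → 1 H
  atom 12: aromatic c, 2 neighbours → 1 H
  atom 13: aromatic c, 2 neighbours → 1 H
  atom 14: aromatic c, 2 neighbours → 1 H
  atom 15: aromatic c, 3 neighbours → 0 H
  atom 16: O, bond orders sum to 1 (valence 2) → 1 H
Total hydrogens: 11.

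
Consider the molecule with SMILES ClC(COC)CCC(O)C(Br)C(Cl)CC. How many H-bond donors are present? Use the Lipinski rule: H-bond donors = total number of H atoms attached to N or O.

Donors: find every N or O and count the H atoms it carries.
  atom 4 (O): bond orders sum to 2 → 0 H
  atom 9 (O): bond orders sum to 1 → 1 H
Lipinski HBD = 1.

1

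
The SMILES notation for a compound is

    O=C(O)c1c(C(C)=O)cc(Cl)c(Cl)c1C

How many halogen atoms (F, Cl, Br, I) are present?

2

Halogen atoms appear at heavy-atom positions 11, 13 (2×Cl).
Other groups present: 1 carboxylic acid, 1 ketone.
Halogen count: 2.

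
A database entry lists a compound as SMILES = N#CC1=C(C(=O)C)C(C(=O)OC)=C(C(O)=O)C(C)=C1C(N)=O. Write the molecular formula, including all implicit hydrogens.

Walk through each heavy atom and fill implicit hydrogens from standard valence (C 4, N 3, O 2, S 2, halogen 1):
  atom 1: N, bond orders sum to 3 (valence 3) → 0 H
  atom 2: C, bond orders sum to 4 (valence 4) → 0 H
  atom 3: C, bond orders sum to 4 (valence 4) → 0 H
  atom 4: C, bond orders sum to 4 (valence 4) → 0 H
  atom 5: C, bond orders sum to 4 (valence 4) → 0 H
  atom 6: O, bond orders sum to 2 (valence 2) → 0 H
  atom 7: C, bond orders sum to 1 (valence 4) → 3 H
  atom 8: C, bond orders sum to 4 (valence 4) → 0 H
  atom 9: C, bond orders sum to 4 (valence 4) → 0 H
  atom 10: O, bond orders sum to 2 (valence 2) → 0 H
  atom 11: O, bond orders sum to 2 (valence 2) → 0 H
  atom 12: C, bond orders sum to 1 (valence 4) → 3 H
  atom 13: C, bond orders sum to 4 (valence 4) → 0 H
  atom 14: C, bond orders sum to 4 (valence 4) → 0 H
  atom 15: O, bond orders sum to 1 (valence 2) → 1 H
  atom 16: O, bond orders sum to 2 (valence 2) → 0 H
  atom 17: C, bond orders sum to 4 (valence 4) → 0 H
  atom 18: C, bond orders sum to 1 (valence 4) → 3 H
  atom 19: C, bond orders sum to 4 (valence 4) → 0 H
  atom 20: C, bond orders sum to 4 (valence 4) → 0 H
  atom 21: N, bond orders sum to 1 (valence 3) → 2 H
  atom 22: O, bond orders sum to 2 (valence 2) → 0 H
Totals → C:14, H:12, N:2, O:6.
In Hill order: C14H12N2O6.

C14H12N2O6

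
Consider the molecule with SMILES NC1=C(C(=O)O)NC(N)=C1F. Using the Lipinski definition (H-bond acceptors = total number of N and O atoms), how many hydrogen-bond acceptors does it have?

N atoms: 3; O atoms: 2.
Lipinski HBA = 3 + 2 = 5.

5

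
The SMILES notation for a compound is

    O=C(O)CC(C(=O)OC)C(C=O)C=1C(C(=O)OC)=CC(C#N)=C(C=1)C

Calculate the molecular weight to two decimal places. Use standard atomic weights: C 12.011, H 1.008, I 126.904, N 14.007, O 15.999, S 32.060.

First, the molecular formula is C17H17NO7 (counting implicit H from valence).
  C: 17 × 12.011 = 204.187
  H: 17 × 1.008 = 17.136
  N: 1 × 14.007 = 14.007
  O: 7 × 15.999 = 111.993
Sum: 17×12.011 + 17×1.008 + 1×14.007 + 7×15.999 = 347.323 → 347.32 g/mol.

347.32 g/mol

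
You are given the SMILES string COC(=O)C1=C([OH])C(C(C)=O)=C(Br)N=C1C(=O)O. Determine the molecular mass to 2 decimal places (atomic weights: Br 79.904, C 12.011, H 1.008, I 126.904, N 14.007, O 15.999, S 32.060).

318.08 g/mol

First, the molecular formula is C10H8BrNO6 (counting implicit H from valence).
  Br: 1 × 79.904 = 79.904
  C: 10 × 12.011 = 120.110
  H: 8 × 1.008 = 8.064
  N: 1 × 14.007 = 14.007
  O: 6 × 15.999 = 95.994
Sum: 1×79.904 + 10×12.011 + 8×1.008 + 1×14.007 + 6×15.999 = 318.079 → 318.08 g/mol.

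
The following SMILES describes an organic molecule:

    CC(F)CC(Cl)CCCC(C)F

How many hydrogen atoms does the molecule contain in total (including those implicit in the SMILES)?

17

Walk through each heavy atom and fill implicit hydrogens from standard valence (C 4, N 3, O 2, S 2, halogen 1):
  atom 1: C, bond orders sum to 1 (valence 4) → 3 H
  atom 2: C, bond orders sum to 3 (valence 4) → 1 H
  atom 3: F (halogen, monovalent) → 0 H
  atom 4: C, bond orders sum to 2 (valence 4) → 2 H
  atom 5: C, bond orders sum to 3 (valence 4) → 1 H
  atom 6: Cl (halogen, monovalent) → 0 H
  atom 7: C, bond orders sum to 2 (valence 4) → 2 H
  atom 8: C, bond orders sum to 2 (valence 4) → 2 H
  atom 9: C, bond orders sum to 2 (valence 4) → 2 H
  atom 10: C, bond orders sum to 3 (valence 4) → 1 H
  atom 11: C, bond orders sum to 1 (valence 4) → 3 H
  atom 12: F (halogen, monovalent) → 0 H
Total hydrogens: 17.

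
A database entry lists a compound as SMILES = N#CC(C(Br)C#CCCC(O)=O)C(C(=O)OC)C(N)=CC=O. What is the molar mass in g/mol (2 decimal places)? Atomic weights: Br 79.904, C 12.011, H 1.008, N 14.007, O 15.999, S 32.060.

371.19 g/mol

First, the molecular formula is C14H15BrN2O5 (counting implicit H from valence).
  Br: 1 × 79.904 = 79.904
  C: 14 × 12.011 = 168.154
  H: 15 × 1.008 = 15.120
  N: 2 × 14.007 = 28.014
  O: 5 × 15.999 = 79.995
Sum: 1×79.904 + 14×12.011 + 15×1.008 + 2×14.007 + 5×15.999 = 371.187 → 371.19 g/mol.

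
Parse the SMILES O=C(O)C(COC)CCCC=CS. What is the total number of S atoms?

1

Scan the SMILES for S atoms (remember two-letter symbols like Cl and Br are single atoms).
Sulfur count: 1.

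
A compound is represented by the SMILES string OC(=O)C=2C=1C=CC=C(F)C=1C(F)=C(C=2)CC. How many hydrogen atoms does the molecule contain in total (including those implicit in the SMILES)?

10

Walk through each heavy atom and fill implicit hydrogens from standard valence (C 4, N 3, O 2, S 2, halogen 1):
  atom 1: O, bond orders sum to 1 (valence 2) → 1 H
  atom 2: C, bond orders sum to 4 (valence 4) → 0 H
  atom 3: O, bond orders sum to 2 (valence 2) → 0 H
  atom 4: C, bond orders sum to 4 (valence 4) → 0 H
  atom 5: C, bond orders sum to 4 (valence 4) → 0 H
  atom 6: C, bond orders sum to 3 (valence 4) → 1 H
  atom 7: C, bond orders sum to 3 (valence 4) → 1 H
  atom 8: C, bond orders sum to 3 (valence 4) → 1 H
  atom 9: C, bond orders sum to 4 (valence 4) → 0 H
  atom 10: F (halogen, monovalent) → 0 H
  atom 11: C, bond orders sum to 4 (valence 4) → 0 H
  atom 12: C, bond orders sum to 4 (valence 4) → 0 H
  atom 13: F (halogen, monovalent) → 0 H
  atom 14: C, bond orders sum to 4 (valence 4) → 0 H
  atom 15: C, bond orders sum to 3 (valence 4) → 1 H
  atom 16: C, bond orders sum to 2 (valence 4) → 2 H
  atom 17: C, bond orders sum to 1 (valence 4) → 3 H
Total hydrogens: 10.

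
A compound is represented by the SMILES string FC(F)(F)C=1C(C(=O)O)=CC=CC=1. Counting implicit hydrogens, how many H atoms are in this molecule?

5

Walk through each heavy atom and fill implicit hydrogens from standard valence (C 4, N 3, O 2, S 2, halogen 1):
  atom 1: F (halogen, monovalent) → 0 H
  atom 2: C, bond orders sum to 4 (valence 4) → 0 H
  atom 3: F (halogen, monovalent) → 0 H
  atom 4: F (halogen, monovalent) → 0 H
  atom 5: C, bond orders sum to 4 (valence 4) → 0 H
  atom 6: C, bond orders sum to 4 (valence 4) → 0 H
  atom 7: C, bond orders sum to 4 (valence 4) → 0 H
  atom 8: O, bond orders sum to 2 (valence 2) → 0 H
  atom 9: O, bond orders sum to 1 (valence 2) → 1 H
  atom 10: C, bond orders sum to 3 (valence 4) → 1 H
  atom 11: C, bond orders sum to 3 (valence 4) → 1 H
  atom 12: C, bond orders sum to 3 (valence 4) → 1 H
  atom 13: C, bond orders sum to 3 (valence 4) → 1 H
Total hydrogens: 5.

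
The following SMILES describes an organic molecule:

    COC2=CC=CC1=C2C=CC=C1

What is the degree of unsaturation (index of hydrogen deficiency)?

7

Degree of unsaturation = (number of rings) + (number of π bonds).
Ring closures in the SMILES: 2.
π bonds: 5 double bonds (each 1 DoU) → 5 DoU from unsaturation.
Total DoU = 2 + 5 = 7.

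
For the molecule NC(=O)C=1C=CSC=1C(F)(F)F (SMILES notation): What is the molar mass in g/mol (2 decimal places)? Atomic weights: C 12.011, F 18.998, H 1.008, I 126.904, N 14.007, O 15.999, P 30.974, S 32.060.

195.16 g/mol

First, the molecular formula is C6H4F3NOS (counting implicit H from valence).
  C: 6 × 12.011 = 72.066
  F: 3 × 18.998 = 56.994
  H: 4 × 1.008 = 4.032
  N: 1 × 14.007 = 14.007
  O: 1 × 15.999 = 15.999
  S: 1 × 32.060 = 32.060
Sum: 6×12.011 + 3×18.998 + 4×1.008 + 1×14.007 + 1×15.999 + 1×32.060 = 195.158 → 195.16 g/mol.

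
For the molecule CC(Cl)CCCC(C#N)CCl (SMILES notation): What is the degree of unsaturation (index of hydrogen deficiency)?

Degree of unsaturation = (number of rings) + (number of π bonds).
Ring closures in the SMILES: 0.
π bonds: 1 triple bond (each 2 DoU) → 2 DoU from unsaturation.
Total DoU = 0 + 2 = 2.

2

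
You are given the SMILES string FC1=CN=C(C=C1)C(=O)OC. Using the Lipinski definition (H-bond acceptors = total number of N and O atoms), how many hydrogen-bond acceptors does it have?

N atoms: 1; O atoms: 2.
Lipinski HBA = 1 + 2 = 3.

3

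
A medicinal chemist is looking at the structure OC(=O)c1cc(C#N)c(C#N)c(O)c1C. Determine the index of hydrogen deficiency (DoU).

9

Molecular formula: C10H6N2O3.
DoU = (2C + 2 + N − H − X) / 2, where X is the halogen count and O/S are ignored.
    = (2·10 + 2 + 2 − 6 − 0) / 2 = 18 / 2 = 9.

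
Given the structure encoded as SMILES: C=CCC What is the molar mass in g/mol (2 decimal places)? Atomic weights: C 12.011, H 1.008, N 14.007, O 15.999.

56.11 g/mol

First, the molecular formula is C4H8 (counting implicit H from valence).
  C: 4 × 12.011 = 48.044
  H: 8 × 1.008 = 8.064
Sum: 4×12.011 + 8×1.008 = 56.108 → 56.11 g/mol.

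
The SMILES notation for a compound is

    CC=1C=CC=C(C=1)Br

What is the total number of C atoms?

7

Count every carbon token in the SMILES (each C, including those in ring-closure positions and inside branches).
Carbon count: 7.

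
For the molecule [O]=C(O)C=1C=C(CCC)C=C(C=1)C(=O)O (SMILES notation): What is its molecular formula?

Walk through each heavy atom and fill implicit hydrogens from standard valence (C 4, N 3, O 2, S 2, halogen 1):
  atom 1: O with explicit H count 0
  atom 2: C, bond orders sum to 4 (valence 4) → 0 H
  atom 3: O, bond orders sum to 1 (valence 2) → 1 H
  atom 4: C, bond orders sum to 4 (valence 4) → 0 H
  atom 5: C, bond orders sum to 3 (valence 4) → 1 H
  atom 6: C, bond orders sum to 4 (valence 4) → 0 H
  atom 7: C, bond orders sum to 2 (valence 4) → 2 H
  atom 8: C, bond orders sum to 2 (valence 4) → 2 H
  atom 9: C, bond orders sum to 1 (valence 4) → 3 H
  atom 10: C, bond orders sum to 3 (valence 4) → 1 H
  atom 11: C, bond orders sum to 4 (valence 4) → 0 H
  atom 12: C, bond orders sum to 3 (valence 4) → 1 H
  atom 13: C, bond orders sum to 4 (valence 4) → 0 H
  atom 14: O, bond orders sum to 2 (valence 2) → 0 H
  atom 15: O, bond orders sum to 1 (valence 2) → 1 H
Totals → C:11, H:12, O:4.
In Hill order: C11H12O4.

C11H12O4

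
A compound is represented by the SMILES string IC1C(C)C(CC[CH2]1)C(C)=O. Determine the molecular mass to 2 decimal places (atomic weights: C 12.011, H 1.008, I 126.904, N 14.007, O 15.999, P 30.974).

First, the molecular formula is C9H15IO (counting implicit H from valence).
  C: 9 × 12.011 = 108.099
  H: 15 × 1.008 = 15.120
  I: 1 × 126.904 = 126.904
  O: 1 × 15.999 = 15.999
Sum: 9×12.011 + 15×1.008 + 1×126.904 + 1×15.999 = 266.122 → 266.12 g/mol.

266.12 g/mol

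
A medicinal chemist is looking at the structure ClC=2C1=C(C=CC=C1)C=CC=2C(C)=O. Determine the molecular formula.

Walk through each heavy atom and fill implicit hydrogens from standard valence (C 4, N 3, O 2, S 2, halogen 1):
  atom 1: Cl (halogen, monovalent) → 0 H
  atom 2: C, bond orders sum to 4 (valence 4) → 0 H
  atom 3: C, bond orders sum to 4 (valence 4) → 0 H
  atom 4: C, bond orders sum to 4 (valence 4) → 0 H
  atom 5: C, bond orders sum to 3 (valence 4) → 1 H
  atom 6: C, bond orders sum to 3 (valence 4) → 1 H
  atom 7: C, bond orders sum to 3 (valence 4) → 1 H
  atom 8: C, bond orders sum to 3 (valence 4) → 1 H
  atom 9: C, bond orders sum to 3 (valence 4) → 1 H
  atom 10: C, bond orders sum to 3 (valence 4) → 1 H
  atom 11: C, bond orders sum to 4 (valence 4) → 0 H
  atom 12: C, bond orders sum to 4 (valence 4) → 0 H
  atom 13: C, bond orders sum to 1 (valence 4) → 3 H
  atom 14: O, bond orders sum to 2 (valence 2) → 0 H
Totals → C:12, H:9, Cl:1, O:1.
In Hill order: C12H9ClO.

C12H9ClO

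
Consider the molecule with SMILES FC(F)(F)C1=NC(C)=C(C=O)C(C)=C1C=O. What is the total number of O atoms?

2

Scan the SMILES for O atoms (remember two-letter symbols like Cl and Br are single atoms).
Oxygen count: 2.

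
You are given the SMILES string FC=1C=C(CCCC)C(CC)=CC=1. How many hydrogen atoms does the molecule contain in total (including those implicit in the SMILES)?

17

Walk through each heavy atom and fill implicit hydrogens from standard valence (C 4, N 3, O 2, S 2, halogen 1):
  atom 1: F (halogen, monovalent) → 0 H
  atom 2: C, bond orders sum to 4 (valence 4) → 0 H
  atom 3: C, bond orders sum to 3 (valence 4) → 1 H
  atom 4: C, bond orders sum to 4 (valence 4) → 0 H
  atom 5: C, bond orders sum to 2 (valence 4) → 2 H
  atom 6: C, bond orders sum to 2 (valence 4) → 2 H
  atom 7: C, bond orders sum to 2 (valence 4) → 2 H
  atom 8: C, bond orders sum to 1 (valence 4) → 3 H
  atom 9: C, bond orders sum to 4 (valence 4) → 0 H
  atom 10: C, bond orders sum to 2 (valence 4) → 2 H
  atom 11: C, bond orders sum to 1 (valence 4) → 3 H
  atom 12: C, bond orders sum to 3 (valence 4) → 1 H
  atom 13: C, bond orders sum to 3 (valence 4) → 1 H
Total hydrogens: 17.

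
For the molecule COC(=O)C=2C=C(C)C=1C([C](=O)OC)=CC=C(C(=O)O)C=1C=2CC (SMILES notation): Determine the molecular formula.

C18H18O6

Walk through each heavy atom and fill implicit hydrogens from standard valence (C 4, N 3, O 2, S 2, halogen 1):
  atom 1: C, bond orders sum to 1 (valence 4) → 3 H
  atom 2: O, bond orders sum to 2 (valence 2) → 0 H
  atom 3: C, bond orders sum to 4 (valence 4) → 0 H
  atom 4: O, bond orders sum to 2 (valence 2) → 0 H
  atom 5: C, bond orders sum to 4 (valence 4) → 0 H
  atom 6: C, bond orders sum to 3 (valence 4) → 1 H
  atom 7: C, bond orders sum to 4 (valence 4) → 0 H
  atom 8: C, bond orders sum to 1 (valence 4) → 3 H
  atom 9: C, bond orders sum to 4 (valence 4) → 0 H
  atom 10: C, bond orders sum to 4 (valence 4) → 0 H
  atom 11: C with explicit H count 0
  atom 12: O, bond orders sum to 2 (valence 2) → 0 H
  atom 13: O, bond orders sum to 2 (valence 2) → 0 H
  atom 14: C, bond orders sum to 1 (valence 4) → 3 H
  atom 15: C, bond orders sum to 3 (valence 4) → 1 H
  atom 16: C, bond orders sum to 3 (valence 4) → 1 H
  atom 17: C, bond orders sum to 4 (valence 4) → 0 H
  atom 18: C, bond orders sum to 4 (valence 4) → 0 H
  atom 19: O, bond orders sum to 2 (valence 2) → 0 H
  atom 20: O, bond orders sum to 1 (valence 2) → 1 H
  atom 21: C, bond orders sum to 4 (valence 4) → 0 H
  atom 22: C, bond orders sum to 4 (valence 4) → 0 H
  atom 23: C, bond orders sum to 2 (valence 4) → 2 H
  atom 24: C, bond orders sum to 1 (valence 4) → 3 H
Totals → C:18, H:18, O:6.
In Hill order: C18H18O6.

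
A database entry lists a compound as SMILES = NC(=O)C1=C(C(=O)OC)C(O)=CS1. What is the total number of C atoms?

7

Count every carbon token in the SMILES (each C, including those in ring-closure positions and inside branches).
Carbon count: 7.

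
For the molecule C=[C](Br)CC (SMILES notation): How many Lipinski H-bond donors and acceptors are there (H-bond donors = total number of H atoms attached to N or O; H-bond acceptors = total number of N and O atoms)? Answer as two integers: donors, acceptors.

Donors: find every N or O and count the H atoms it carries.
  (no N or O atoms present)
Lipinski HBD = 0.
Acceptors: N atoms = 0, O atoms = 0 → HBA = 0.

0, 0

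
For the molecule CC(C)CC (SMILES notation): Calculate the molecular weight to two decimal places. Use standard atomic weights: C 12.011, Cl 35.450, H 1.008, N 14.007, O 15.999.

72.15 g/mol

First, the molecular formula is C5H12 (counting implicit H from valence).
  C: 5 × 12.011 = 60.055
  H: 12 × 1.008 = 12.096
Sum: 5×12.011 + 12×1.008 = 72.151 → 72.15 g/mol.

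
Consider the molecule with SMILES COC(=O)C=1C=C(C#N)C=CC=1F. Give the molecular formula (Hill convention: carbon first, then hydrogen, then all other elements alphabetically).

Walk through each heavy atom and fill implicit hydrogens from standard valence (C 4, N 3, O 2, S 2, halogen 1):
  atom 1: C, bond orders sum to 1 (valence 4) → 3 H
  atom 2: O, bond orders sum to 2 (valence 2) → 0 H
  atom 3: C, bond orders sum to 4 (valence 4) → 0 H
  atom 4: O, bond orders sum to 2 (valence 2) → 0 H
  atom 5: C, bond orders sum to 4 (valence 4) → 0 H
  atom 6: C, bond orders sum to 3 (valence 4) → 1 H
  atom 7: C, bond orders sum to 4 (valence 4) → 0 H
  atom 8: C, bond orders sum to 4 (valence 4) → 0 H
  atom 9: N, bond orders sum to 3 (valence 3) → 0 H
  atom 10: C, bond orders sum to 3 (valence 4) → 1 H
  atom 11: C, bond orders sum to 3 (valence 4) → 1 H
  atom 12: C, bond orders sum to 4 (valence 4) → 0 H
  atom 13: F (halogen, monovalent) → 0 H
Totals → C:9, H:6, F:1, N:1, O:2.

C9H6FNO2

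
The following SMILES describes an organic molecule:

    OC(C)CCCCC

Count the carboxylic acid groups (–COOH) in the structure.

0

Scan the SMILES for the carboxylic acid motif — none present.
Groups that are present: 1 hydroxyl.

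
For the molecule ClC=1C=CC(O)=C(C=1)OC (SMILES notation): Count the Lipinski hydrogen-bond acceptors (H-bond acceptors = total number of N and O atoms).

2

N atoms: 0; O atoms: 2.
Lipinski HBA = 0 + 2 = 2.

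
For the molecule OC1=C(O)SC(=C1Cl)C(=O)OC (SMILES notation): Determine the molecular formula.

C6H5ClO4S

Walk through each heavy atom and fill implicit hydrogens from standard valence (C 4, N 3, O 2, S 2, halogen 1):
  atom 1: O, bond orders sum to 1 (valence 2) → 1 H
  atom 2: C, bond orders sum to 4 (valence 4) → 0 H
  atom 3: C, bond orders sum to 4 (valence 4) → 0 H
  atom 4: O, bond orders sum to 1 (valence 2) → 1 H
  atom 5: S, bond orders sum to 2 (valence 2) → 0 H
  atom 6: C, bond orders sum to 4 (valence 4) → 0 H
  atom 7: C, bond orders sum to 4 (valence 4) → 0 H
  atom 8: Cl (halogen, monovalent) → 0 H
  atom 9: C, bond orders sum to 4 (valence 4) → 0 H
  atom 10: O, bond orders sum to 2 (valence 2) → 0 H
  atom 11: O, bond orders sum to 2 (valence 2) → 0 H
  atom 12: C, bond orders sum to 1 (valence 4) → 3 H
Totals → C:6, H:5, Cl:1, O:4, S:1.
In Hill order: C6H5ClO4S.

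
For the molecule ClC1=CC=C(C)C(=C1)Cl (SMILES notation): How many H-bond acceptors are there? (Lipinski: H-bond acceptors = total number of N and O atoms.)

N atoms: 0; O atoms: 0.
Lipinski HBA = 0 + 0 = 0.

0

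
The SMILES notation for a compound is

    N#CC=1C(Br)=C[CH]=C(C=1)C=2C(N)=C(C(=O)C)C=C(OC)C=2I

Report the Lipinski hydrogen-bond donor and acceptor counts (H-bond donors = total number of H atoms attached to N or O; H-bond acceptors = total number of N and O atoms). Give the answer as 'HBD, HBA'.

2, 4

Donors: find every N or O and count the H atoms it carries.
  atom 1 (N): bond orders sum to 3 → 0 H
  atom 12 (N): bond orders sum to 1 → 2 H
  atom 15 (O): bond orders sum to 2 → 0 H
  atom 19 (O): bond orders sum to 2 → 0 H
Lipinski HBD = 2.
Acceptors: N atoms = 2, O atoms = 2 → HBA = 4.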